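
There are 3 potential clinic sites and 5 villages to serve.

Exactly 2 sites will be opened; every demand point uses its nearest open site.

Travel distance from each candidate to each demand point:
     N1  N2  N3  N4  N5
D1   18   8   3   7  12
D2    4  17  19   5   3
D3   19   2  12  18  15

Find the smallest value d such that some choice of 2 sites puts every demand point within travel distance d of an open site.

8

Open {D1, D2}.
  Farthest demand point is N2 at travel distance 8 (to D1); all others are ≤ 8.
With {D2, D3} the worst case is 12.
With {D1, D3} the worst case is 18.
No size-2 selection achieves below 8.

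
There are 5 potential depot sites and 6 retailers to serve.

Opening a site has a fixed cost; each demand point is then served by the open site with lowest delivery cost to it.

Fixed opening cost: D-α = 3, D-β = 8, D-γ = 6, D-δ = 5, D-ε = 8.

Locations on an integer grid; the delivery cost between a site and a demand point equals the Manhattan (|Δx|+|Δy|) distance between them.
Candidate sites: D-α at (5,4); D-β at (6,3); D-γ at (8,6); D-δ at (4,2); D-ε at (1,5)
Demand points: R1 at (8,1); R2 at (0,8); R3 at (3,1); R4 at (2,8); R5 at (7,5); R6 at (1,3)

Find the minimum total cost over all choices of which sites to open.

Open {D-α, D-ε}: assign each demand point to its cheapest open site.
  R1→D-α 6, R2→D-ε 4, R3→D-α 5, R4→D-ε 4, R5→D-α 3, R6→D-ε 2
  delivery cost 24, fixed 11 → total 35.
Compare {D-δ, D-ε}: delivery cost 23 + fixed 13 = 36.
Compare {D-α, D-δ, D-ε}: delivery cost 20 + fixed 16 = 36.
Compare {D-γ, D-ε}: delivery cost 23 + fixed 14 = 37.
All other subsets cost ≥ 36. Minimum total cost: 35.

35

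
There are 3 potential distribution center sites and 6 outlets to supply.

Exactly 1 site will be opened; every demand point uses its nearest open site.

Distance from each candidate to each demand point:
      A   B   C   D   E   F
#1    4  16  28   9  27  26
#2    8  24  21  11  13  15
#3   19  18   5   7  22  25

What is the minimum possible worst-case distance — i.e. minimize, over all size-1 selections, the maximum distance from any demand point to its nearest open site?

Open {#2}.
  Farthest demand point is B at distance 24 (to #2); all others are ≤ 24.
With {#3} the worst case is 25.
With {#1} the worst case is 28.
No size-1 selection achieves below 24.

24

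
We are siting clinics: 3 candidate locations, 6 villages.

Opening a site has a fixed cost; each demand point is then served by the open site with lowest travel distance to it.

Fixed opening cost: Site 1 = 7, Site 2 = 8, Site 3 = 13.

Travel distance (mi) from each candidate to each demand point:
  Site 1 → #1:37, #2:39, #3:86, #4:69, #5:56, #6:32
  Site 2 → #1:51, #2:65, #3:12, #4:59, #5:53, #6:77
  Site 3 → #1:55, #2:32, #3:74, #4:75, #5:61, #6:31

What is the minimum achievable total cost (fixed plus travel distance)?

Open {Site 1, Site 2}: assign each demand point to its cheapest open site.
  #1→Site 1 37, #2→Site 1 39, #3→Site 2 12, #4→Site 2 59, #5→Site 2 53, #6→Site 1 32
  travel distance 232, fixed 15 → total 247.
Compare {Site 1, Site 2, Site 3}: travel distance 224 + fixed 28 = 252.
Compare {Site 2, Site 3}: travel distance 238 + fixed 21 = 259.
Compare {Site 1, Site 3}: travel distance 299 + fixed 20 = 319.
All other subsets cost ≥ 252. Minimum total cost: 247.

247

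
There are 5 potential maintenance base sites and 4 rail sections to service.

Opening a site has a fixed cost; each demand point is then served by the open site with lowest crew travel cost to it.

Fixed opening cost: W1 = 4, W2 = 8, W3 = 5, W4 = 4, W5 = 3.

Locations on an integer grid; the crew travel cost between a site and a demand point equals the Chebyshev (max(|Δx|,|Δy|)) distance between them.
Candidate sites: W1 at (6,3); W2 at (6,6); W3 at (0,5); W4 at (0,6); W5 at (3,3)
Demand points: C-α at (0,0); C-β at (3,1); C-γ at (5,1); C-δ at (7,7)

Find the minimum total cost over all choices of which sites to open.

14

Open {W5}: assign each demand point to its cheapest open site.
  C-α→W5 3, C-β→W5 2, C-γ→W5 2, C-δ→W5 4
  crew travel cost 11, fixed 3 → total 14.
Compare {W1, W5}: crew travel cost 11 + fixed 7 = 18.
Compare {W4, W5}: crew travel cost 11 + fixed 7 = 18.
Compare {W1}: crew travel cost 15 + fixed 4 = 19.
All other subsets cost ≥ 18. Minimum total cost: 14.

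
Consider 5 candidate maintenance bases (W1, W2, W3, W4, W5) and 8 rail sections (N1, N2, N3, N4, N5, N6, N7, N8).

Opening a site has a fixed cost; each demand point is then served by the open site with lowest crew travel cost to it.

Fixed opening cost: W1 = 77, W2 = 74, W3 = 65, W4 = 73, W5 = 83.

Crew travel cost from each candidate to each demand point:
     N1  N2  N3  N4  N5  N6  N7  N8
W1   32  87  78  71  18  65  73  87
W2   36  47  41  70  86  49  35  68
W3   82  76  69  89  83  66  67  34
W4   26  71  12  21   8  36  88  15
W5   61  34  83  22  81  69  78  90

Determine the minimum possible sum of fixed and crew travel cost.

347

Open {W2, W4}: assign each demand point to its cheapest open site.
  N1→W4 26, N2→W2 47, N3→W4 12, N4→W4 21, N5→W4 8, N6→W4 36, N7→W2 35, N8→W4 15
  crew travel cost 200, fixed 147 → total 347.
Compare {W4}: crew travel cost 277 + fixed 73 = 350.
Compare {W4, W5}: crew travel cost 230 + fixed 156 = 386.
Compare {W3, W4}: crew travel cost 256 + fixed 138 = 394.
All other subsets cost ≥ 350. Minimum total cost: 347.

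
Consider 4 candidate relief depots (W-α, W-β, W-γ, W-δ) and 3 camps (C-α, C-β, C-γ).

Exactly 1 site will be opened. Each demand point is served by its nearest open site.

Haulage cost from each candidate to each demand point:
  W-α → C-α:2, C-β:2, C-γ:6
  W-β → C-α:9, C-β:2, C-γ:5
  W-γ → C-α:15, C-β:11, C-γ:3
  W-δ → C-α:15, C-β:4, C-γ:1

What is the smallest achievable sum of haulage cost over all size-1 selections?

10

Open {W-α}.
  C-α→W-α 2, C-β→W-α 2, C-γ→W-α 6  ⇒ total 10.
Compare {W-β}: total 16.
Compare {W-δ}: total 20.
No size-1 selection does better; minimum is 10.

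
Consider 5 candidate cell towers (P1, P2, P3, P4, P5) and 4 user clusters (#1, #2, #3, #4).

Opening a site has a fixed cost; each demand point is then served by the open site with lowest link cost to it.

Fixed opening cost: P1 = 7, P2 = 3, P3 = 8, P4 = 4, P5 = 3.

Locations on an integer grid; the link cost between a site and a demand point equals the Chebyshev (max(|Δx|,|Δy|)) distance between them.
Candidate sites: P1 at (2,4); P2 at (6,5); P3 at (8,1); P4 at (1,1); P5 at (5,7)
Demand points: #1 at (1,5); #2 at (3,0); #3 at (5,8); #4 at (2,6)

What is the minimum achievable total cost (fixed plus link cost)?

Open {P4, P5}: assign each demand point to its cheapest open site.
  #1→P4 4, #2→P4 2, #3→P5 1, #4→P5 3
  link cost 10, fixed 7 → total 17.
Compare {P1}: link cost 11 + fixed 7 = 18.
Compare {P5}: link cost 15 + fixed 3 = 18.
Compare {P1, P5}: link cost 8 + fixed 10 = 18.
All other subsets cost ≥ 18. Minimum total cost: 17.

17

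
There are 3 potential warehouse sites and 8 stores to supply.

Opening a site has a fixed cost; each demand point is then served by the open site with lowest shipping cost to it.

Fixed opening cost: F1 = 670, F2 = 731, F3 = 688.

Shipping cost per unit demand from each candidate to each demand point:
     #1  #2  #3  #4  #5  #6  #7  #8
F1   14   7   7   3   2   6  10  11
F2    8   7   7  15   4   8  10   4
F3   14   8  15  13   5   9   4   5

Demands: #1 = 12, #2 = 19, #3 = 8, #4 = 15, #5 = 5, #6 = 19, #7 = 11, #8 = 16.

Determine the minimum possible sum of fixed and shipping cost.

Open {F1}: assign each demand point to its cheapest open site.
  #1→F1 12×14=168, #2→F1 19×7=133, #3→F1 8×7=56, #4→F1 15×3=45, #5→F1 5×2=10, #6→F1 19×6=114, #7→F1 11×10=110, #8→F1 16×11=176
  shipping cost 812, fixed 670 → total 1482.
Compare {F2}: shipping cost 856 + fixed 731 = 1587.
Compare {F3}: shipping cost 955 + fixed 688 = 1643.
Compare {F1, F3}: shipping cost 650 + fixed 1358 = 2008.
All other subsets cost ≥ 1587. Minimum total cost: 1482.

1482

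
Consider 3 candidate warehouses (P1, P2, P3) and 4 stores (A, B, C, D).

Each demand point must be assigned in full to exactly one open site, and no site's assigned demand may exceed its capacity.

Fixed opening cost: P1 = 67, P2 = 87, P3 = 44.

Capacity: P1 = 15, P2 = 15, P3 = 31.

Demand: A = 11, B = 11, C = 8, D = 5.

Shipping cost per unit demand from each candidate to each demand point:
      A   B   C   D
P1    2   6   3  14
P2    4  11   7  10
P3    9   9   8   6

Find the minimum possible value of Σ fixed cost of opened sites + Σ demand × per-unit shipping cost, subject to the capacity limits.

Open {P1, P3}; cheapest assignment that respects the capacities:
  P1 (cap 15, load 11): A — cost 11×2 = 22
  P3 (cap 31, load 24): B, C, D — cost 11×9 + 8×8 + 5×6 = 193
  Shipping 215, fixed 111 → total 326.
  Any other capacity-feasible assignment to {P1, P3} ships for at least 215.
Compare {P2, P3}: its best feasible assignment gives total 368.
Compare {P1, P2, P3}: its best feasible assignment gives total 395.
Every other set of open sites that can feasibly serve all demand totals ≥ 368 even under its best assignment. Minimum: 326.

326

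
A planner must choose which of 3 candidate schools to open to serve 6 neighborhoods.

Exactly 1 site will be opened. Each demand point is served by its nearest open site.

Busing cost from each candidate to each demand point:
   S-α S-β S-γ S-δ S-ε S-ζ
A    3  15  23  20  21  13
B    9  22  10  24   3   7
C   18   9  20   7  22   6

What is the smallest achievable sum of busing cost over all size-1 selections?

75

Open {B}.
  S-α→B 9, S-β→B 22, S-γ→B 10, S-δ→B 24, S-ε→B 3, S-ζ→B 7  ⇒ total 75.
Compare {C}: total 82.
Compare {A}: total 95.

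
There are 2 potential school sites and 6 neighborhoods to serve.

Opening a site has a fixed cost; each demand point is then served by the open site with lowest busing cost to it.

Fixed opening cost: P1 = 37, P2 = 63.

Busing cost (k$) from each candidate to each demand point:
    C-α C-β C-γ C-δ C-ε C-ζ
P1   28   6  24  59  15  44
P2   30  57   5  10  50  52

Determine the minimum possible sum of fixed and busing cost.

Open {P1, P2}: assign each demand point to its cheapest open site.
  C-α→P1 28, C-β→P1 6, C-γ→P2 5, C-δ→P2 10, C-ε→P1 15, C-ζ→P1 44
  busing cost 108, fixed 100 → total 208.
Compare {P1}: busing cost 176 + fixed 37 = 213.
Compare {P2}: busing cost 204 + fixed 63 = 267.

208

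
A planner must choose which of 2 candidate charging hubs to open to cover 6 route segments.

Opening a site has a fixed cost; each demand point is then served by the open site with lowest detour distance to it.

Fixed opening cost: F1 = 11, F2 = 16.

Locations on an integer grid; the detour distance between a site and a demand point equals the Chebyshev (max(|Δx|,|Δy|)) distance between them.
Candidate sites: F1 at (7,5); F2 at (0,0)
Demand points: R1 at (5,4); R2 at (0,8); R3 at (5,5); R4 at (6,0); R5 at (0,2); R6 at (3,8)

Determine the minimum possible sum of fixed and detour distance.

Open {F1}: assign each demand point to its cheapest open site.
  R1→F1 2, R2→F1 7, R3→F1 2, R4→F1 5, R5→F1 7, R6→F1 4
  detour distance 27, fixed 11 → total 38.
Compare {F1, F2}: detour distance 22 + fixed 27 = 49.
Compare {F2}: detour distance 34 + fixed 16 = 50.

38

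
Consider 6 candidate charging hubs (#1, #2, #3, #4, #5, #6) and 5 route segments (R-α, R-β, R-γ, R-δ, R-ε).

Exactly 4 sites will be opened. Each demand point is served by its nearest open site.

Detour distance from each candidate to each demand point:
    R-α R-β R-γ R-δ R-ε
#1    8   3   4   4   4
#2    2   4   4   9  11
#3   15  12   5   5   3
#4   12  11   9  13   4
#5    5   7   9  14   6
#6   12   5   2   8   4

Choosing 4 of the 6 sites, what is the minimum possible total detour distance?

14

Open {#1, #2, #3, #6}.
  R-α→#2 2, R-β→#1 3, R-γ→#6 2, R-δ→#1 4, R-ε→#3 3  ⇒ total 14.
Compare {#1, #2, #4, #6}: total 15.
Compare {#1, #2, #5, #6}: total 15.
No size-4 selection does better; minimum is 14.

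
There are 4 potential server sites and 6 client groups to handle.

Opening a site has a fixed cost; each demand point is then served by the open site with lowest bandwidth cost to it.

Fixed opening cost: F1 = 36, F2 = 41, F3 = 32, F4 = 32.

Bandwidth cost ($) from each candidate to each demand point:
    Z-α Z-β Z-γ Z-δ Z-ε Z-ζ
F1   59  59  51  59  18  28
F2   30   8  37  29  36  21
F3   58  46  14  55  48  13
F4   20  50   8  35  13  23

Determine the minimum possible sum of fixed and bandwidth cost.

Open {F2, F4}: assign each demand point to its cheapest open site.
  Z-α→F4 20, Z-β→F2 8, Z-γ→F4 8, Z-δ→F2 29, Z-ε→F4 13, Z-ζ→F2 21
  bandwidth cost 99, fixed 73 → total 172.
Compare {F4}: bandwidth cost 149 + fixed 32 = 181.
Compare {F2, F3, F4}: bandwidth cost 91 + fixed 105 = 196.
Compare {F3, F4}: bandwidth cost 135 + fixed 64 = 199.
All other subsets cost ≥ 181. Minimum total cost: 172.

172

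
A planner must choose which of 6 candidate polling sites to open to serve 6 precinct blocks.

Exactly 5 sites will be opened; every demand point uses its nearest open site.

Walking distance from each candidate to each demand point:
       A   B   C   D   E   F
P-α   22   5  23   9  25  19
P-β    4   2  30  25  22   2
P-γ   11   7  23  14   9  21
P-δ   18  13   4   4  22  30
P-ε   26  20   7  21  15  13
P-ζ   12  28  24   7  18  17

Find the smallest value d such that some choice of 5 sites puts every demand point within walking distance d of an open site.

Open {P-α, P-β, P-γ, P-δ, P-ε}.
  Farthest demand point is E at walking distance 9 (to P-γ); all others are ≤ 9.
With {P-α, P-β, P-γ, P-δ, P-ζ} the worst case is 9.
With {P-α, P-β, P-γ, P-ε, P-ζ} the worst case is 9.
No size-5 selection achieves below 9.

9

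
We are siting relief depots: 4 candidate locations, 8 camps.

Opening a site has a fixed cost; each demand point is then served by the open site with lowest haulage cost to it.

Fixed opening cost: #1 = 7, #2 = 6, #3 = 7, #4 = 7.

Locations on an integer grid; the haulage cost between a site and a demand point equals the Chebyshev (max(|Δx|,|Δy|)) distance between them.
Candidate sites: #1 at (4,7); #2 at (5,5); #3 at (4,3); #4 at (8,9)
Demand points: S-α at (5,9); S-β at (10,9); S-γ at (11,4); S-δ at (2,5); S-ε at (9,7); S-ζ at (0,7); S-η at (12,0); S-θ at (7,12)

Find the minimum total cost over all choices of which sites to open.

42

Open {#1, #4}: assign each demand point to its cheapest open site.
  S-α→#1 2, S-β→#4 2, S-γ→#4 5, S-δ→#1 2, S-ε→#4 2, S-ζ→#1 4, S-η→#1 8, S-θ→#4 3
  haulage cost 28, fixed 14 → total 42.
Compare {#2, #4}: haulage cost 30 + fixed 13 = 43.
Compare {#3, #4}: haulage cost 29 + fixed 14 = 43.
Compare {#4}: haulage cost 38 + fixed 7 = 45.
All other subsets cost ≥ 43. Minimum total cost: 42.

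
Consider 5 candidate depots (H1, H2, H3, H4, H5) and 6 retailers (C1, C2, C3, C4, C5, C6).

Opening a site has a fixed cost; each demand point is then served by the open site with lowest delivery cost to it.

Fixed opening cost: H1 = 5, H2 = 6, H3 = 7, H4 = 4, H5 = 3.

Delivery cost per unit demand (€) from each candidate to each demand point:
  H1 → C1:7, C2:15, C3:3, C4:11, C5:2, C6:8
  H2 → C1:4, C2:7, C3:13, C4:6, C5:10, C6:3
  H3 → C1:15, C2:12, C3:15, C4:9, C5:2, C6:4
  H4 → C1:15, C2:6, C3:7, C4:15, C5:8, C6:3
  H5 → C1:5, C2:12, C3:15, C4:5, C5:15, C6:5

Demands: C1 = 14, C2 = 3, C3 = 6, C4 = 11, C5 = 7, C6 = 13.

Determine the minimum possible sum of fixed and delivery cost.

217

Open {H1, H2, H5}: assign each demand point to its cheapest open site.
  C1→H2 14×4=56, C2→H2 3×7=21, C3→H1 6×3=18, C4→H5 11×5=55, C5→H1 7×2=14, C6→H2 13×3=39
  delivery cost 203, fixed 14 → total 217.
Compare {H1, H2, H4, H5}: delivery cost 200 + fixed 18 = 218.
Compare {H1, H2, H3, H5}: delivery cost 203 + fixed 21 = 224.
Compare {H1, H2}: delivery cost 214 + fixed 11 = 225.
All other subsets cost ≥ 218. Minimum total cost: 217.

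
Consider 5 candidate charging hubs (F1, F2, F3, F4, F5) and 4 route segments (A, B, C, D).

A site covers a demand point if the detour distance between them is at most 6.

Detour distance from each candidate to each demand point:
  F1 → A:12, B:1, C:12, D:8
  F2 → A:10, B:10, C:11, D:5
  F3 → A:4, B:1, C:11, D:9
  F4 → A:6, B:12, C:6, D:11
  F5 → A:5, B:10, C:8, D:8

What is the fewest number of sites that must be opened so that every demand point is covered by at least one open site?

3

Coverage sets (demand points within 6 of each site):
  F1: {B}
  F2: {D}
  F3: {A, B}
  F4: {A, C}
  F5: {A}
No 2 sites suffice: every size-2 union leaves at least one demand point uncovered.
But {F1, F2, F4} covers everything, so the minimum is 3.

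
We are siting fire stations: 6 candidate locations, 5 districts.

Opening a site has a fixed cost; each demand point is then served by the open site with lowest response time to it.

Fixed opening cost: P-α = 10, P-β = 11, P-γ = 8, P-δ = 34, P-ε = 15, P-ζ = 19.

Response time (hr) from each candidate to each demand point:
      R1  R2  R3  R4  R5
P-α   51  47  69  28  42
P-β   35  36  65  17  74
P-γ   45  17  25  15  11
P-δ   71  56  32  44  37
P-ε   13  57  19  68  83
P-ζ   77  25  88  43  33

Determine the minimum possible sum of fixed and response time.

98

Open {P-γ, P-ε}: assign each demand point to its cheapest open site.
  R1→P-ε 13, R2→P-γ 17, R3→P-ε 19, R4→P-γ 15, R5→P-γ 11
  response time 75, fixed 23 → total 98.
Compare {P-α, P-γ, P-ε}: response time 75 + fixed 33 = 108.
Compare {P-β, P-γ, P-ε}: response time 75 + fixed 34 = 109.
Compare {P-γ, P-ε, P-ζ}: response time 75 + fixed 42 = 117.
All other subsets cost ≥ 108. Minimum total cost: 98.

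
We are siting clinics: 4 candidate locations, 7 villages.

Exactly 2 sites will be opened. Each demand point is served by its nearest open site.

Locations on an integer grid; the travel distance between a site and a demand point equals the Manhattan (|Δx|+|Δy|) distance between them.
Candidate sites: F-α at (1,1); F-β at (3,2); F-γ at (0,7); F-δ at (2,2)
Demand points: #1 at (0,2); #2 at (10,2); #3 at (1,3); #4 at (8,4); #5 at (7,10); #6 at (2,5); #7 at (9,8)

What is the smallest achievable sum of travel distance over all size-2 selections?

43

Open {F-γ, F-δ}.
  #1→F-δ 2, #2→F-δ 8, #3→F-δ 2, #4→F-δ 8, #5→F-γ 10, #6→F-δ 3, #7→F-γ 10  ⇒ total 43.
Compare {F-β, F-γ}: total 44.
Compare {F-β, F-δ}: total 45.
No size-2 selection does better; minimum is 43.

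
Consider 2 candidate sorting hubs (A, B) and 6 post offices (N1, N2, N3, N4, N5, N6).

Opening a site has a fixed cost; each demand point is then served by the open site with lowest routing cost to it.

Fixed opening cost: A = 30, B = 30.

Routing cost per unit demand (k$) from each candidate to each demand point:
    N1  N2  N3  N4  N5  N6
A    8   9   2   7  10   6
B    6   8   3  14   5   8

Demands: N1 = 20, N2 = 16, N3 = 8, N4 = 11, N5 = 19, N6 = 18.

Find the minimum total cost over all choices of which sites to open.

Open {A, B}: assign each demand point to its cheapest open site.
  N1→B 20×6=120, N2→B 16×8=128, N3→A 8×2=16, N4→A 11×7=77, N5→B 19×5=95, N6→A 18×6=108
  routing cost 544, fixed 60 → total 604.
Compare {B}: routing cost 665 + fixed 30 = 695.
Compare {A}: routing cost 695 + fixed 30 = 725.

604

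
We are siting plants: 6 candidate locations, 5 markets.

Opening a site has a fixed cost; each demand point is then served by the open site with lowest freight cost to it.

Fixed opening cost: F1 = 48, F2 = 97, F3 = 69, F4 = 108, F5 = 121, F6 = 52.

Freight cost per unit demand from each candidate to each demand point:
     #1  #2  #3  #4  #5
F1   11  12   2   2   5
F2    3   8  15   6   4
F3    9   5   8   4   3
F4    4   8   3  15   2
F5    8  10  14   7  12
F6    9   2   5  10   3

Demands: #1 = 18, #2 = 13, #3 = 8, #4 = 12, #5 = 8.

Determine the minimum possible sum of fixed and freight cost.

341

Open {F1, F2, F6}: assign each demand point to its cheapest open site.
  #1→F2 18×3=54, #2→F6 13×2=26, #3→F1 8×2=16, #4→F1 12×2=24, #5→F6 8×3=24
  freight cost 144, fixed 197 → total 341.
Compare {F1, F6}: freight cost 252 + fixed 100 = 352.
Compare {F1, F4, F6}: freight cost 154 + fixed 208 = 362.
Compare {F2, F6}: freight cost 216 + fixed 149 = 365.
All other subsets cost ≥ 352. Minimum total cost: 341.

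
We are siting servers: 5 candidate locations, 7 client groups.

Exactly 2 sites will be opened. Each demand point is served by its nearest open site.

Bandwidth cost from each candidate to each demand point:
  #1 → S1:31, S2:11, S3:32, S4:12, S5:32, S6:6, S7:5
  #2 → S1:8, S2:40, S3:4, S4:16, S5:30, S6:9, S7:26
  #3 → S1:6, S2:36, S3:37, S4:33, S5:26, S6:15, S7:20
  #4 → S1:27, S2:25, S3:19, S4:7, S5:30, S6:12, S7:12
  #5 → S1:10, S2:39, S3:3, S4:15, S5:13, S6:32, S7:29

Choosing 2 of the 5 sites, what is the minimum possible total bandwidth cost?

60

Open {#1, #5}.
  S1→#5 10, S2→#1 11, S3→#5 3, S4→#1 12, S5→#5 13, S6→#1 6, S7→#1 5  ⇒ total 60.
Compare {#1, #2}: total 76.
Compare {#4, #5}: total 82.
No size-2 selection does better; minimum is 60.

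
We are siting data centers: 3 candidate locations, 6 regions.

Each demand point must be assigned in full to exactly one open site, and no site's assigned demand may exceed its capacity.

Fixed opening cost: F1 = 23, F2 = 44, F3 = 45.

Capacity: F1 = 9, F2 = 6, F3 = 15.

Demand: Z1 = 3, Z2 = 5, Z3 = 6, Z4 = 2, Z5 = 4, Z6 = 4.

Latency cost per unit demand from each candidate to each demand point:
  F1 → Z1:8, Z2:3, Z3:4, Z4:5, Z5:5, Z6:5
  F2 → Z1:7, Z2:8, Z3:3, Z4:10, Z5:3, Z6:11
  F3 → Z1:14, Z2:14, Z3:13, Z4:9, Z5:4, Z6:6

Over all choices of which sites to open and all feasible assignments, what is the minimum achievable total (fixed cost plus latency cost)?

Open {F1, F2, F3}; cheapest assignment that respects the capacities:
  F1 (cap 9, load 8): Z1, Z2 — cost 3×8 + 5×3 = 39
  F2 (cap 6, load 6): Z3 — cost 6×3 = 18
  F3 (cap 15, load 10): Z4, Z5, Z6 — cost 2×9 + 4×4 + 4×6 = 58
  Shipping 115, fixed 112 → total 227.
  Any other capacity-feasible assignment to {F1, F2, F3} ships for at least 115.
Compare {F1, F3}: its best feasible assignment gives total 244.
Every other set of open sites that can feasibly serve all demand totals ≥ 244 even under its best assignment. Minimum: 227.

227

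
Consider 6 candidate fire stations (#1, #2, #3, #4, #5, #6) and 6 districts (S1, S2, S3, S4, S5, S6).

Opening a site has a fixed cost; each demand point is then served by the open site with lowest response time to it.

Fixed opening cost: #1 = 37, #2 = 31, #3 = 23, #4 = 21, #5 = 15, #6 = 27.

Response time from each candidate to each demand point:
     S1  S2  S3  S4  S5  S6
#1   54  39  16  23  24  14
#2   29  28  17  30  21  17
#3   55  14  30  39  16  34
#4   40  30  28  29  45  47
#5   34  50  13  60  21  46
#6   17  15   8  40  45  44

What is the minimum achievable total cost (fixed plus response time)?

Open {#1, #6}: assign each demand point to its cheapest open site.
  S1→#6 17, S2→#6 15, S3→#6 8, S4→#1 23, S5→#1 24, S6→#1 14
  response time 101, fixed 64 → total 165.
Compare {#2, #6}: response time 108 + fixed 58 = 166.
Compare {#2}: response time 142 + fixed 31 = 173.
Compare {#2, #3}: response time 123 + fixed 54 = 177.
All other subsets cost ≥ 166. Minimum total cost: 165.

165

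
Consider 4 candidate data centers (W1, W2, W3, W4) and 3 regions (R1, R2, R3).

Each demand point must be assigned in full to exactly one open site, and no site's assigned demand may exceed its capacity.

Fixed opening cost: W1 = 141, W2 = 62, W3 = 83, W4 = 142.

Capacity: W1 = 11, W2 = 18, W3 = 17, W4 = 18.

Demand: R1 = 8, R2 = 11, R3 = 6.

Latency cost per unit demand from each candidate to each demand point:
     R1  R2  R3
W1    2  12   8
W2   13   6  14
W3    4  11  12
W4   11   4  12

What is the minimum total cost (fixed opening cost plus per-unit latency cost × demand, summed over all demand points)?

Open {W2, W3}; cheapest assignment that respects the capacities:
  W2 (cap 18, load 11): R2 — cost 11×6 = 66
  W3 (cap 17, load 14): R1, R3 — cost 8×4 + 6×12 = 104
  Shipping 170, fixed 145 → total 315.
  Any other capacity-feasible assignment to {W2, W3} ships for at least 170.
Compare {W1, W2}: its best feasible assignment gives total 369.
Compare {W3, W4}: its best feasible assignment gives total 373.
Every other set of open sites that can feasibly serve all demand totals ≥ 369 even under its best assignment. Minimum: 315.

315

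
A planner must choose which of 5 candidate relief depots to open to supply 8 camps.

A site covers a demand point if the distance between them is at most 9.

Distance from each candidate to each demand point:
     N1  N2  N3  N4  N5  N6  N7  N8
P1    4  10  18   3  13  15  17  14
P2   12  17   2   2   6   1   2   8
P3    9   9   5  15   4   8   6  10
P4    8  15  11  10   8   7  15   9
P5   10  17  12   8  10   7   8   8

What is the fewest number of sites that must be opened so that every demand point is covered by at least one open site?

Coverage sets (demand points within 9 of each site):
  P1: {N1, N4}
  P2: {N3, N4, N5, N6, N7, N8}
  P3: {N1, N2, N3, N5, N6, N7}
  P4: {N1, N5, N6, N8}
  P5: {N4, N6, N7, N8}
No single site covers all 8 demand points.
But {P2, P3} covers everything, so the minimum is 2.

2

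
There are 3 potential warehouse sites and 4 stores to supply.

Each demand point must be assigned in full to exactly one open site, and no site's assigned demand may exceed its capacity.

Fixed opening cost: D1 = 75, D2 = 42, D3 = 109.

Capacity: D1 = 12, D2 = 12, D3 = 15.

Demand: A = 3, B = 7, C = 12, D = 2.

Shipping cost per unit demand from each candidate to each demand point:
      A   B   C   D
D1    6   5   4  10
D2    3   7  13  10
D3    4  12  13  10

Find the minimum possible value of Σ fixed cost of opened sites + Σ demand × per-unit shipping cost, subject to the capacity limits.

Open {D1, D2}; cheapest assignment that respects the capacities:
  D1 (cap 12, load 12): C — cost 12×4 = 48
  D2 (cap 12, load 12): A, B, D — cost 3×3 + 7×7 + 2×10 = 78
  Shipping 126, fixed 117 → total 243.
  Any other capacity-feasible assignment to {D1, D2} ships for at least 126.
Compare {D1, D3}: its best feasible assignment gives total 348.
Compare {D1, D2, D3}: its best feasible assignment gives total 352.
Every other set of open sites that can feasibly serve all demand totals ≥ 348 even under its best assignment. Minimum: 243.

243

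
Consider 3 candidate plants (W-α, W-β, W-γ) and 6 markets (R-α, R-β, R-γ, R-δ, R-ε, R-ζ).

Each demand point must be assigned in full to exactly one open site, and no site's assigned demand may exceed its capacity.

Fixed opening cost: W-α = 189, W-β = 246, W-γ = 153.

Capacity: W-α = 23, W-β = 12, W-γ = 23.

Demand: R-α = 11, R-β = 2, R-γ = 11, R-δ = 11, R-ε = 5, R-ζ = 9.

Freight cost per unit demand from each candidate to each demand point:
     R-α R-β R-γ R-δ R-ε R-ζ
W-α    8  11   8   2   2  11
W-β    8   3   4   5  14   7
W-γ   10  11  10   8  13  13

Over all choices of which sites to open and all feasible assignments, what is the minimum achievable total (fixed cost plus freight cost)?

909

Open {W-α, W-β, W-γ}; cheapest assignment that respects the capacities:
  W-α (cap 23, load 16): R-δ, R-ε — cost 11×2 + 5×2 = 32
  W-β (cap 12, load 11): R-β, R-ζ — cost 2×3 + 9×7 = 69
  W-γ (cap 23, load 22): R-α, R-γ — cost 11×10 + 11×10 = 220
  Shipping 321, fixed 588 → total 909.
  Any other capacity-feasible assignment to {W-α, W-β, W-γ} ships for at least 321.
Total demand is 49 and no other set of sites has combined capacity ≥ 49, so {W-α, W-β, W-γ} is the only feasible choice of open sites. Minimum: 909.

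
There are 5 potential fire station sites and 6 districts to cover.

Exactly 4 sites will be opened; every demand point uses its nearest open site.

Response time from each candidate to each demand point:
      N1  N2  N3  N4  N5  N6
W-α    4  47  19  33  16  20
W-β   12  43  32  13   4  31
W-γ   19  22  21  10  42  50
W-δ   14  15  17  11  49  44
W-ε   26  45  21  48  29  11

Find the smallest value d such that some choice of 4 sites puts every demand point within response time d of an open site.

17

Open {W-α, W-β, W-δ, W-ε}.
  Farthest demand point is N3 at response time 17 (to W-δ); all others are ≤ 17.
With {W-α, W-γ, W-δ, W-ε} the worst case is 17.
With {W-β, W-γ, W-δ, W-ε} the worst case is 17.
No size-4 selection achieves below 17.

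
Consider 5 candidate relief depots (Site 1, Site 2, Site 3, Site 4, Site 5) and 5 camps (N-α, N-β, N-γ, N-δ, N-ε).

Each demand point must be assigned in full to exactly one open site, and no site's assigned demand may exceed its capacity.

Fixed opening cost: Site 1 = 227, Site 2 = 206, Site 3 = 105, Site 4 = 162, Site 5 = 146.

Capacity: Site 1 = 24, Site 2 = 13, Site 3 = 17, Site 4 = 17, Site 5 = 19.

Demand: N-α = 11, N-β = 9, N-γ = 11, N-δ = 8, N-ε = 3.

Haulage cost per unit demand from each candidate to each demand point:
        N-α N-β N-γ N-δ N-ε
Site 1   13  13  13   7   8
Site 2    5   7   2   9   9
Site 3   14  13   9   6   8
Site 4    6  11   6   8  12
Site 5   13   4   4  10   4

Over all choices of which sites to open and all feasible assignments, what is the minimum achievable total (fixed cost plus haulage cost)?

700

Open {Site 3, Site 4, Site 5}; cheapest assignment that respects the capacities:
  Site 3 (cap 17, load 17): N-β, N-δ — cost 9×13 + 8×6 = 165
  Site 4 (cap 17, load 11): N-α — cost 11×6 = 66
  Site 5 (cap 19, load 14): N-γ, N-ε — cost 11×4 + 3×4 = 56
  Shipping 287, fixed 413 → total 700.
  Any other capacity-feasible assignment to {Site 3, Site 4, Site 5} ships for at least 287.
Compare {Site 2, Site 3, Site 5}: its best feasible assignment gives total 733.
Compare {Site 2, Site 4, Site 5}: its best feasible assignment gives total 754.
Every other set of open sites that can feasibly serve all demand totals ≥ 733 even under its best assignment. Minimum: 700.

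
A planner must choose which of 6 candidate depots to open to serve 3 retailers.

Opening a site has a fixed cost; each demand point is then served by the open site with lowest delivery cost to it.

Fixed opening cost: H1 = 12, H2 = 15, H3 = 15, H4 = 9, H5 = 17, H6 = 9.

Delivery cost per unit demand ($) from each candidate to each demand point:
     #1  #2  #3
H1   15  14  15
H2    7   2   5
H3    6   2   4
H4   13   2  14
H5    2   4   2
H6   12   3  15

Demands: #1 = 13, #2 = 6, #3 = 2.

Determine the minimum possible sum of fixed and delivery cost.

68

Open {H4, H5}: assign each demand point to its cheapest open site.
  #1→H5 13×2=26, #2→H4 6×2=12, #3→H5 2×2=4
  delivery cost 42, fixed 26 → total 68.
Compare {H5}: delivery cost 54 + fixed 17 = 71.
Compare {H2, H5}: delivery cost 42 + fixed 32 = 74.
Compare {H3, H5}: delivery cost 42 + fixed 32 = 74.
All other subsets cost ≥ 71. Minimum total cost: 68.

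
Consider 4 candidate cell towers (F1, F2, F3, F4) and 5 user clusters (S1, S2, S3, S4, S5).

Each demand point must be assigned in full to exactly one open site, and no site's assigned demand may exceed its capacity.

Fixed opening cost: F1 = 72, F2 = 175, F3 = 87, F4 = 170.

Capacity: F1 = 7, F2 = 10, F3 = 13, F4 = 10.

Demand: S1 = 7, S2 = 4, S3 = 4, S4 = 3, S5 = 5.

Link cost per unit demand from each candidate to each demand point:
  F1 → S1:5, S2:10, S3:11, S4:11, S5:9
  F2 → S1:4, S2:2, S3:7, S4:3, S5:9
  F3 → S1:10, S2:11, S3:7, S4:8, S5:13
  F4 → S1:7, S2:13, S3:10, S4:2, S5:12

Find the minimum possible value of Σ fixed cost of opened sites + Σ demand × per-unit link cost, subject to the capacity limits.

Open {F2, F3}; cheapest assignment that respects the capacities:
  F2 (cap 10, load 10): S1, S4 — cost 7×4 + 3×3 = 37
  F3 (cap 13, load 13): S2, S3, S5 — cost 4×11 + 4×7 + 5×13 = 137
  Shipping 174, fixed 262 → total 436.
  Any other capacity-feasible assignment to {F2, F3} ships for at least 174.
Compare {F3, F4}: its best feasible assignment gives total 449.
Compare {F1, F2, F3}: its best feasible assignment gives total 474.
Every other set of open sites that can feasibly serve all demand totals ≥ 449 even under its best assignment. Minimum: 436.

436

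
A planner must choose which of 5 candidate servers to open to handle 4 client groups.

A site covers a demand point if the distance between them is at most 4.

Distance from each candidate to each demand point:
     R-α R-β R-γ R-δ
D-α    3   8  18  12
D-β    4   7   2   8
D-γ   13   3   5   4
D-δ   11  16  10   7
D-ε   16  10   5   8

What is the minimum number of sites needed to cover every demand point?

Coverage sets (demand points within 4 of each site):
  D-α: {R-α}
  D-β: {R-α, R-γ}
  D-γ: {R-β, R-δ}
  D-δ: {}
  D-ε: {}
No single site covers all 4 demand points.
But {D-β, D-γ} covers everything, so the minimum is 2.

2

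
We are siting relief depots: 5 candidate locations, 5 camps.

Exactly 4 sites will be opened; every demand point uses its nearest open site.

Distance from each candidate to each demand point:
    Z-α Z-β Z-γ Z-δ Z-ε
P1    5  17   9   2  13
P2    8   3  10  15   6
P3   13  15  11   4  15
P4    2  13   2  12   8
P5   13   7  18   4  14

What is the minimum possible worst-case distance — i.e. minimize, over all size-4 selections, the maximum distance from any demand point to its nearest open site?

Open {P1, P2, P3, P4}.
  Farthest demand point is Z-ε at distance 6 (to P2); all others are ≤ 6.
With {P1, P2, P4, P5} the worst case is 6.
With {P2, P3, P4, P5} the worst case is 6.
No size-4 selection achieves below 6.

6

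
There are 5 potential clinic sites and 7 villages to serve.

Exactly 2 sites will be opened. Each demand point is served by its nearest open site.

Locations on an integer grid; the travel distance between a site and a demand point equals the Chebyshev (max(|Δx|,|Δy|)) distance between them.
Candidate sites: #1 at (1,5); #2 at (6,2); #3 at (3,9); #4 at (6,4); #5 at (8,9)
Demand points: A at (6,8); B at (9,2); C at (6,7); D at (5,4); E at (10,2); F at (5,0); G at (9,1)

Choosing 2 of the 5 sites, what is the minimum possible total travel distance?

Open {#2, #5}.
  A→#5 2, B→#2 3, C→#5 2, D→#2 2, E→#2 4, F→#2 2, G→#2 3  ⇒ total 18.
Compare {#4, #5}: total 19.
Compare {#2, #3}: total 20.
No size-2 selection does better; minimum is 18.

18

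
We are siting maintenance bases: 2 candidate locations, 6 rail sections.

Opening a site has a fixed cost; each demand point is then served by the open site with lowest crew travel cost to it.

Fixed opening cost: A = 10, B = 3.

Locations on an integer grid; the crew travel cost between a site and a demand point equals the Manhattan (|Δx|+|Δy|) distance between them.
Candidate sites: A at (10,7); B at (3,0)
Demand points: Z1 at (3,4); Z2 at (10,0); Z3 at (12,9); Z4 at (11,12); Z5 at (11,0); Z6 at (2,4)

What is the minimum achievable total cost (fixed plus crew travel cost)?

Open {A, B}: assign each demand point to its cheapest open site.
  Z1→B 4, Z2→A 7, Z3→A 4, Z4→A 6, Z5→A 8, Z6→B 5
  crew travel cost 34, fixed 13 → total 47.
Compare {A}: crew travel cost 46 + fixed 10 = 56.
Compare {B}: crew travel cost 62 + fixed 3 = 65.

47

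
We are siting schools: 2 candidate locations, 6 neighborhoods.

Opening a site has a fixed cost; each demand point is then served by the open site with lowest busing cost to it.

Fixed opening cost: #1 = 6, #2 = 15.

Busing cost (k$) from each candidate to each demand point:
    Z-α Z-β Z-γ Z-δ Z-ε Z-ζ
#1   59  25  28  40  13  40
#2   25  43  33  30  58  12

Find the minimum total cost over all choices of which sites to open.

154

Open {#1, #2}: assign each demand point to its cheapest open site.
  Z-α→#2 25, Z-β→#1 25, Z-γ→#1 28, Z-δ→#2 30, Z-ε→#1 13, Z-ζ→#2 12
  busing cost 133, fixed 21 → total 154.
Compare {#1}: busing cost 205 + fixed 6 = 211.
Compare {#2}: busing cost 201 + fixed 15 = 216.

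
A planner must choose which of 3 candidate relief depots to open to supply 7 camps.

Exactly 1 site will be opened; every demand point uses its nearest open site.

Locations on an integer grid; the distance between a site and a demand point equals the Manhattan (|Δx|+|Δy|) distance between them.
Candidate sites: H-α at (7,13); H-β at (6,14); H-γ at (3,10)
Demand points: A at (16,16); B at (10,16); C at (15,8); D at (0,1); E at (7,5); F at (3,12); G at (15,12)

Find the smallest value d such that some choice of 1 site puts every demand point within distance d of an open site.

Open {H-α}.
  Farthest demand point is D at distance 19 (to H-α); all others are ≤ 19.
With {H-β} the worst case is 19.
With {H-γ} the worst case is 19.
No size-1 selection achieves below 19.

19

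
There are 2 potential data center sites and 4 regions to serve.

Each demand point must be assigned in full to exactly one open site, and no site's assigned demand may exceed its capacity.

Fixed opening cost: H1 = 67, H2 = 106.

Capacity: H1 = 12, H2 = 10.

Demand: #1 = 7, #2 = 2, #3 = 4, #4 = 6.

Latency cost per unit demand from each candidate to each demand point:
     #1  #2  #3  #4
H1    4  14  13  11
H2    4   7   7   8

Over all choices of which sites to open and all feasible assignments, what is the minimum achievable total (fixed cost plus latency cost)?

Open {H1, H2}; cheapest assignment that respects the capacities:
  H1 (cap 12, load 9): #1, #2 — cost 7×4 + 2×14 = 56
  H2 (cap 10, load 10): #3, #4 — cost 4×7 + 6×8 = 76
  Shipping 132, fixed 173 → total 305.
  Any other capacity-feasible assignment to {H1, H2} ships for at least 132.
Total demand is 19 and no other set of sites has combined capacity ≥ 19, so {H1, H2} is the only feasible choice of open sites. Minimum: 305.

305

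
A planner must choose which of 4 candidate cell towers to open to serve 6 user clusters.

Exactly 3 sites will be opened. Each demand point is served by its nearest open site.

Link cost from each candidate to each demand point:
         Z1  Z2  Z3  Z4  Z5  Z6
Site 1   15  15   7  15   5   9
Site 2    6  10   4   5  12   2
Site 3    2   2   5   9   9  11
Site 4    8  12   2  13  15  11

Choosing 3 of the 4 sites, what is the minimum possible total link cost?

Open {Site 1, Site 2, Site 3}.
  Z1→Site 3 2, Z2→Site 3 2, Z3→Site 2 4, Z4→Site 2 5, Z5→Site 1 5, Z6→Site 2 2  ⇒ total 20.
Compare {Site 2, Site 3, Site 4}: total 22.
Compare {Site 1, Site 3, Site 4}: total 29.
No size-3 selection does better; minimum is 20.

20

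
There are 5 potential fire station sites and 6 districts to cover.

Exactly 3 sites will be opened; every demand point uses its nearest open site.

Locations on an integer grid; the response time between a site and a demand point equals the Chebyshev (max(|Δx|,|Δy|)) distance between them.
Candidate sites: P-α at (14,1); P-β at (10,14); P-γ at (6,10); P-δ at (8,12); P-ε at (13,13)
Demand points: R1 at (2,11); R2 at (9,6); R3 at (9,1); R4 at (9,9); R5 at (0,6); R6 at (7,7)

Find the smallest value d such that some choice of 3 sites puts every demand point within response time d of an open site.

Open {P-α, P-β, P-γ}.
  Farthest demand point is R5 at response time 6 (to P-γ); all others are ≤ 6.
With {P-α, P-γ, P-δ} the worst case is 6.
With {P-α, P-γ, P-ε} the worst case is 6.
No size-3 selection achieves below 6.

6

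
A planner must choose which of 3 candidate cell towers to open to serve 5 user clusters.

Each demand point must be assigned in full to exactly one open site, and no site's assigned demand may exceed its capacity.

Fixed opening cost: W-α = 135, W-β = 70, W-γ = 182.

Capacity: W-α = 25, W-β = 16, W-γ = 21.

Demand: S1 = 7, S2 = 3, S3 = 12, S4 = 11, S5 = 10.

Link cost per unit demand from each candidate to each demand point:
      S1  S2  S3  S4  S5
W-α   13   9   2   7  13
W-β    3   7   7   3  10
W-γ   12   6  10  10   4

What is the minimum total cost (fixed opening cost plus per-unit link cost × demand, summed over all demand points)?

Open {W-α, W-γ}; cheapest assignment that respects the capacities:
  W-α (cap 25, load 23): S3, S4 — cost 12×2 + 11×7 = 101
  W-γ (cap 21, load 20): S1, S2, S5 — cost 7×12 + 3×6 + 10×4 = 142
  Shipping 243, fixed 317 → total 560.
  Any other capacity-feasible assignment to {W-α, W-γ} ships for at least 243.
Compare {W-α, W-β, W-γ}: its best feasible assignment gives total 567.
Every other set of open sites that can feasibly serve all demand totals ≥ 567 even under its best assignment. Minimum: 560.

560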